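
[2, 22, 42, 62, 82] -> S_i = 2 + 20*i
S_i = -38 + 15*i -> [-38, -23, -8, 7, 22]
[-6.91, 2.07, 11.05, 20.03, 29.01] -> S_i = -6.91 + 8.98*i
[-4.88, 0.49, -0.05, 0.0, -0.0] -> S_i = -4.88*(-0.10)^i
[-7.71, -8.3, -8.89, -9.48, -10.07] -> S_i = -7.71 + -0.59*i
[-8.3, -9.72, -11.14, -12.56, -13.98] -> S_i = -8.30 + -1.42*i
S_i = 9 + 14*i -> [9, 23, 37, 51, 65]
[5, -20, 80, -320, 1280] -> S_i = 5*-4^i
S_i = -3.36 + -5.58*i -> [-3.36, -8.94, -14.52, -20.1, -25.68]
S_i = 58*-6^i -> [58, -348, 2088, -12528, 75168]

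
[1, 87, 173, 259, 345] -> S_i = 1 + 86*i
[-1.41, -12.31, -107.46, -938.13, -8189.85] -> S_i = -1.41*8.73^i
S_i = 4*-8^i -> [4, -32, 256, -2048, 16384]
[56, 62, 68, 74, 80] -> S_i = 56 + 6*i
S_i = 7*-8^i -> [7, -56, 448, -3584, 28672]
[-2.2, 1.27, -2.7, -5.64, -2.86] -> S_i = Random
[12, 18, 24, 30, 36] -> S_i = 12 + 6*i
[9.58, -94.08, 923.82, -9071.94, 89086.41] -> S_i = 9.58*(-9.82)^i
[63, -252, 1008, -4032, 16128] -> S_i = 63*-4^i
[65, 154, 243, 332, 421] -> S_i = 65 + 89*i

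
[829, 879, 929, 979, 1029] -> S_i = 829 + 50*i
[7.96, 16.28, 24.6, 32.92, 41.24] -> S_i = 7.96 + 8.32*i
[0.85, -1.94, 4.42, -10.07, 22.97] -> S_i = 0.85*(-2.28)^i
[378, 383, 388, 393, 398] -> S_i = 378 + 5*i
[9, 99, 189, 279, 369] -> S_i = 9 + 90*i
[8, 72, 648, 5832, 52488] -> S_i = 8*9^i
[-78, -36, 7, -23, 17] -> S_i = Random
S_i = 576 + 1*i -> [576, 577, 578, 579, 580]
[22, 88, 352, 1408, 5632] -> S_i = 22*4^i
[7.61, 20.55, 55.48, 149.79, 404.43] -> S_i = 7.61*2.70^i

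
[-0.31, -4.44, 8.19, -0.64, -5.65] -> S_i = Random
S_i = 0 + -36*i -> [0, -36, -72, -108, -144]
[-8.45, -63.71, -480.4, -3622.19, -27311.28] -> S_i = -8.45*7.54^i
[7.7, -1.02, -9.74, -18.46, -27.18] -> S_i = 7.70 + -8.72*i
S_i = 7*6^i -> [7, 42, 252, 1512, 9072]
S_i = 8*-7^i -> [8, -56, 392, -2744, 19208]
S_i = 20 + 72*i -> [20, 92, 164, 236, 308]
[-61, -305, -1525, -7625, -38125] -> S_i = -61*5^i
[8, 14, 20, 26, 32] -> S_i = 8 + 6*i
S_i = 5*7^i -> [5, 35, 245, 1715, 12005]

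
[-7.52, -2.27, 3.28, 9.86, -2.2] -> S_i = Random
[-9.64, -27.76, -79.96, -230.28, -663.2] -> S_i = -9.64*2.88^i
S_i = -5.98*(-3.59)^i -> [-5.98, 21.47, -77.07, 276.68, -993.3]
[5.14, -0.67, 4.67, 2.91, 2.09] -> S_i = Random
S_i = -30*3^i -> [-30, -90, -270, -810, -2430]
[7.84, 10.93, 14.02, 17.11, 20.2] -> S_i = 7.84 + 3.09*i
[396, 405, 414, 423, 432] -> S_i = 396 + 9*i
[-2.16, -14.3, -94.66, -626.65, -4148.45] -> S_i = -2.16*6.62^i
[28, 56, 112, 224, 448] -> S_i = 28*2^i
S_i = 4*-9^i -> [4, -36, 324, -2916, 26244]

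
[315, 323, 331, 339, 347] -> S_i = 315 + 8*i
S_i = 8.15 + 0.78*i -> [8.15, 8.93, 9.71, 10.49, 11.27]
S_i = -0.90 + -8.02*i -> [-0.9, -8.92, -16.94, -24.96, -32.98]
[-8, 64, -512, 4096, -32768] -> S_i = -8*-8^i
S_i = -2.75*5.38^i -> [-2.75, -14.8, -79.6, -428.23, -2303.89]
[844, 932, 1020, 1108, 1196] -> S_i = 844 + 88*i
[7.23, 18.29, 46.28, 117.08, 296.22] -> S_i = 7.23*2.53^i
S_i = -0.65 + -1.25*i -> [-0.65, -1.9, -3.15, -4.4, -5.65]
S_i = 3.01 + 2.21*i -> [3.01, 5.22, 7.43, 9.64, 11.85]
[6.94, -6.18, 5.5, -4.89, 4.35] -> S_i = 6.94*(-0.89)^i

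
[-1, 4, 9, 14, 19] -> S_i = -1 + 5*i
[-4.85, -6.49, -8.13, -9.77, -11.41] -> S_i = -4.85 + -1.64*i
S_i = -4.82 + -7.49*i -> [-4.82, -12.31, -19.8, -27.29, -34.78]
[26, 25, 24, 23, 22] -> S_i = 26 + -1*i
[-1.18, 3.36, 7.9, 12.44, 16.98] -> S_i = -1.18 + 4.54*i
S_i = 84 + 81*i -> [84, 165, 246, 327, 408]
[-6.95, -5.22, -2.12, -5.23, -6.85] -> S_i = Random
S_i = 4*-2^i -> [4, -8, 16, -32, 64]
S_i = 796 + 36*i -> [796, 832, 868, 904, 940]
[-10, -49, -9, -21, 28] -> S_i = Random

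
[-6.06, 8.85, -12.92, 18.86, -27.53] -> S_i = -6.06*(-1.46)^i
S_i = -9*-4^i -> [-9, 36, -144, 576, -2304]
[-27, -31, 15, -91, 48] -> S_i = Random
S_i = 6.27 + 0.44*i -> [6.27, 6.71, 7.15, 7.59, 8.03]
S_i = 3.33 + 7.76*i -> [3.33, 11.09, 18.85, 26.61, 34.37]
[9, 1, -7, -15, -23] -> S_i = 9 + -8*i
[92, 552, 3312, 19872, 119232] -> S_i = 92*6^i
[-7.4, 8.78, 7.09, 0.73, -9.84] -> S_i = Random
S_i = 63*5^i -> [63, 315, 1575, 7875, 39375]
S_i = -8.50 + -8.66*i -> [-8.5, -17.16, -25.82, -34.48, -43.14]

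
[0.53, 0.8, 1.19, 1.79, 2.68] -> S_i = 0.53*1.50^i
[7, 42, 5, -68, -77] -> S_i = Random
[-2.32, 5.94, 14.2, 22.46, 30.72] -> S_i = -2.32 + 8.26*i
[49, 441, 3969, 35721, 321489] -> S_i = 49*9^i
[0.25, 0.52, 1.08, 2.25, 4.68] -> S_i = 0.25*2.08^i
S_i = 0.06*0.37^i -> [0.06, 0.02, 0.01, 0.0, 0.0]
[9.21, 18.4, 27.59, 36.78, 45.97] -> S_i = 9.21 + 9.19*i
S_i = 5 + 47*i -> [5, 52, 99, 146, 193]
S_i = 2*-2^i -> [2, -4, 8, -16, 32]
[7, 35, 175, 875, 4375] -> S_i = 7*5^i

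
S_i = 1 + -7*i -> [1, -6, -13, -20, -27]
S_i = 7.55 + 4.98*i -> [7.55, 12.53, 17.51, 22.49, 27.47]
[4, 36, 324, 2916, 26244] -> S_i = 4*9^i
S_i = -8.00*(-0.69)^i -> [-8.0, 5.52, -3.81, 2.63, -1.81]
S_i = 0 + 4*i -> [0, 4, 8, 12, 16]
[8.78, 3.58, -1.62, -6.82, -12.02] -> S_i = 8.78 + -5.20*i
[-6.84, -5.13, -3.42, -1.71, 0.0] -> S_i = -6.84 + 1.71*i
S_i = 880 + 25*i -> [880, 905, 930, 955, 980]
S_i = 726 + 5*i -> [726, 731, 736, 741, 746]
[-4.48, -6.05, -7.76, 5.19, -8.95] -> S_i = Random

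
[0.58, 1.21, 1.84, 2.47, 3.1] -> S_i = 0.58 + 0.63*i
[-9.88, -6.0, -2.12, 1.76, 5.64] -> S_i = -9.88 + 3.88*i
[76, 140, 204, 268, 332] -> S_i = 76 + 64*i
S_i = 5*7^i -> [5, 35, 245, 1715, 12005]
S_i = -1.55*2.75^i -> [-1.55, -4.26, -11.72, -32.24, -88.65]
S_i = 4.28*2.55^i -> [4.28, 10.91, 27.83, 70.97, 180.97]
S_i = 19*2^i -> [19, 38, 76, 152, 304]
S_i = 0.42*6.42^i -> [0.42, 2.7, 17.31, 111.14, 713.49]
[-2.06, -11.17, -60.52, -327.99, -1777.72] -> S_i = -2.06*5.42^i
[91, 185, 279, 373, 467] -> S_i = 91 + 94*i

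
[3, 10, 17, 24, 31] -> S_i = 3 + 7*i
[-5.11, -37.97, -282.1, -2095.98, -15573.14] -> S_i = -5.11*7.43^i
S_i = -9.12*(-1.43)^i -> [-9.12, 13.04, -18.65, 26.67, -38.14]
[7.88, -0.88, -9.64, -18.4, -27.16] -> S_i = 7.88 + -8.76*i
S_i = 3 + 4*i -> [3, 7, 11, 15, 19]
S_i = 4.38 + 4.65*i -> [4.38, 9.03, 13.68, 18.33, 22.98]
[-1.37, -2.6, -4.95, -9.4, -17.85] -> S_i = -1.37*1.90^i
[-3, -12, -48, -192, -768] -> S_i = -3*4^i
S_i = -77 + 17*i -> [-77, -60, -43, -26, -9]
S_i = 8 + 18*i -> [8, 26, 44, 62, 80]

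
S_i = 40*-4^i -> [40, -160, 640, -2560, 10240]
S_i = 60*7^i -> [60, 420, 2940, 20580, 144060]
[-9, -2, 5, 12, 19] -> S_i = -9 + 7*i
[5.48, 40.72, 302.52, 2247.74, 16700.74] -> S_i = 5.48*7.43^i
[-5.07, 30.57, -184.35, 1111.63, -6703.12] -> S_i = -5.07*(-6.03)^i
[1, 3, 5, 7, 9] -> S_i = 1 + 2*i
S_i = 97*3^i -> [97, 291, 873, 2619, 7857]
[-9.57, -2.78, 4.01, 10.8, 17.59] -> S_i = -9.57 + 6.79*i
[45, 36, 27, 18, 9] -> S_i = 45 + -9*i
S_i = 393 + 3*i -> [393, 396, 399, 402, 405]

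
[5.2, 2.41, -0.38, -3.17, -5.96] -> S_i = 5.20 + -2.79*i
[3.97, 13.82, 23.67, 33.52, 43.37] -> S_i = 3.97 + 9.85*i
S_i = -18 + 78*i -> [-18, 60, 138, 216, 294]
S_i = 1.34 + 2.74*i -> [1.34, 4.08, 6.82, 9.56, 12.3]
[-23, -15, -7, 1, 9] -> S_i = -23 + 8*i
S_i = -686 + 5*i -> [-686, -681, -676, -671, -666]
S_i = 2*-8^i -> [2, -16, 128, -1024, 8192]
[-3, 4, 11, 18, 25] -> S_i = -3 + 7*i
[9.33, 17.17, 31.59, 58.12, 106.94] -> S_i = 9.33*1.84^i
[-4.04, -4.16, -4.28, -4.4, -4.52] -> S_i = -4.04 + -0.12*i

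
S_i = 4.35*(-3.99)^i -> [4.35, -17.36, 69.25, -276.32, 1102.51]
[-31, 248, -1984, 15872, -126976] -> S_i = -31*-8^i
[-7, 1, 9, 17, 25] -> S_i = -7 + 8*i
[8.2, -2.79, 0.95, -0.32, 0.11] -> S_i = 8.20*(-0.34)^i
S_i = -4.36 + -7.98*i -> [-4.36, -12.34, -20.32, -28.3, -36.28]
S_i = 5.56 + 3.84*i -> [5.56, 9.4, 13.24, 17.08, 20.92]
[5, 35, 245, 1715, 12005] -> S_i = 5*7^i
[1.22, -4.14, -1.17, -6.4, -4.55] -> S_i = Random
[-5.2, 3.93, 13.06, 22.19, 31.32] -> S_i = -5.20 + 9.13*i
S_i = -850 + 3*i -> [-850, -847, -844, -841, -838]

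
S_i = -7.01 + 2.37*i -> [-7.01, -4.64, -2.27, 0.1, 2.47]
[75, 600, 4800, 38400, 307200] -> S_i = 75*8^i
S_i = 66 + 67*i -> [66, 133, 200, 267, 334]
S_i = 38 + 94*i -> [38, 132, 226, 320, 414]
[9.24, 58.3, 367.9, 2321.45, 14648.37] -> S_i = 9.24*6.31^i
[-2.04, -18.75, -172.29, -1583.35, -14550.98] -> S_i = -2.04*9.19^i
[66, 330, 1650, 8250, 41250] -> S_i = 66*5^i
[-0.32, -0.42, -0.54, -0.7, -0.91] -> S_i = -0.32*1.30^i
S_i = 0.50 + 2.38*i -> [0.5, 2.88, 5.26, 7.64, 10.02]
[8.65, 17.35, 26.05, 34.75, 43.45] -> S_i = 8.65 + 8.70*i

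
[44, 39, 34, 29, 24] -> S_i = 44 + -5*i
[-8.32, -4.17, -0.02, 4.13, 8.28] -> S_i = -8.32 + 4.15*i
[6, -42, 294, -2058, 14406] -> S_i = 6*-7^i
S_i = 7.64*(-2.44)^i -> [7.64, -18.64, 45.49, -110.98, 270.8]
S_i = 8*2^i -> [8, 16, 32, 64, 128]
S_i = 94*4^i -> [94, 376, 1504, 6016, 24064]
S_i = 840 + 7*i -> [840, 847, 854, 861, 868]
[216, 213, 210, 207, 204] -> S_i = 216 + -3*i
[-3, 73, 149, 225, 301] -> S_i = -3 + 76*i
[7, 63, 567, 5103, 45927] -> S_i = 7*9^i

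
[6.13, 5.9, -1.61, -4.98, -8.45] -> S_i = Random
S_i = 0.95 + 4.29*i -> [0.95, 5.24, 9.53, 13.82, 18.11]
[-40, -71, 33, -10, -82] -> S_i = Random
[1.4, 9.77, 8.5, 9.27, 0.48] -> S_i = Random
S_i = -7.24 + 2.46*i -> [-7.24, -4.78, -2.32, 0.14, 2.6]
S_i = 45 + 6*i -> [45, 51, 57, 63, 69]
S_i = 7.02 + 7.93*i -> [7.02, 14.95, 22.88, 30.81, 38.74]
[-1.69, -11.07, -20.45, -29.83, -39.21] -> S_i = -1.69 + -9.38*i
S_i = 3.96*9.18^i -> [3.96, 36.35, 333.72, 3063.54, 28123.28]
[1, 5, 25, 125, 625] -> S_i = 1*5^i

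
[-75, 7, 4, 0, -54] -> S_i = Random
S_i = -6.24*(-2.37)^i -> [-6.24, 14.79, -35.05, 83.07, -196.87]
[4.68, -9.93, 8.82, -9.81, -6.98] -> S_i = Random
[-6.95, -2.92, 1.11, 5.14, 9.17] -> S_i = -6.95 + 4.03*i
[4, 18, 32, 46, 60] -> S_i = 4 + 14*i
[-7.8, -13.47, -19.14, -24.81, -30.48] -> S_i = -7.80 + -5.67*i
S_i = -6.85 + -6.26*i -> [-6.85, -13.11, -19.37, -25.63, -31.89]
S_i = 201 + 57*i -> [201, 258, 315, 372, 429]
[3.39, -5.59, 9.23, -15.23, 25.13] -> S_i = 3.39*(-1.65)^i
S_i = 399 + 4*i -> [399, 403, 407, 411, 415]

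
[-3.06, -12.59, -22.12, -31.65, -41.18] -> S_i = -3.06 + -9.53*i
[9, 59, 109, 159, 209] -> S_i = 9 + 50*i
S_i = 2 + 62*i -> [2, 64, 126, 188, 250]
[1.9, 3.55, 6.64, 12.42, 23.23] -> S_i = 1.90*1.87^i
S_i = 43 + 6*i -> [43, 49, 55, 61, 67]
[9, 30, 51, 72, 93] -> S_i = 9 + 21*i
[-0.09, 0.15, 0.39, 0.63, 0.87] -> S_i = -0.09 + 0.24*i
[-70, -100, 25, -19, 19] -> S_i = Random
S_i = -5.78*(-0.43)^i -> [-5.78, 2.49, -1.07, 0.46, -0.2]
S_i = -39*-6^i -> [-39, 234, -1404, 8424, -50544]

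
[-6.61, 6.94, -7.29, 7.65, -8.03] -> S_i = -6.61*(-1.05)^i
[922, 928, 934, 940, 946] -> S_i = 922 + 6*i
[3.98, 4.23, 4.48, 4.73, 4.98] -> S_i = 3.98 + 0.25*i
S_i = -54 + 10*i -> [-54, -44, -34, -24, -14]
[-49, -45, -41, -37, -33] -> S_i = -49 + 4*i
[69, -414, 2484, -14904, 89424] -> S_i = 69*-6^i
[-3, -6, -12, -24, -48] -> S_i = -3*2^i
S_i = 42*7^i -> [42, 294, 2058, 14406, 100842]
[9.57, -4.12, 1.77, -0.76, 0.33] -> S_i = 9.57*(-0.43)^i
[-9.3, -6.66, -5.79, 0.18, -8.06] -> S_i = Random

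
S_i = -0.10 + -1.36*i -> [-0.1, -1.46, -2.82, -4.18, -5.54]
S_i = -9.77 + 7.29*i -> [-9.77, -2.48, 4.81, 12.1, 19.39]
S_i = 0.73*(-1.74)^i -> [0.73, -1.27, 2.21, -3.85, 6.69]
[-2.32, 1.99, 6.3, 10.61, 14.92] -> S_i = -2.32 + 4.31*i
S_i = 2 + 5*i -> [2, 7, 12, 17, 22]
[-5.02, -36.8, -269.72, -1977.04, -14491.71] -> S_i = -5.02*7.33^i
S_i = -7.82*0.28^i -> [-7.82, -2.19, -0.61, -0.17, -0.05]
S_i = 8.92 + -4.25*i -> [8.92, 4.67, 0.42, -3.83, -8.08]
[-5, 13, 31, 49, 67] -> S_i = -5 + 18*i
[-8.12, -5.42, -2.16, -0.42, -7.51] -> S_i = Random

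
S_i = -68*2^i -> [-68, -136, -272, -544, -1088]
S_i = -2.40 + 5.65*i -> [-2.4, 3.25, 8.9, 14.55, 20.2]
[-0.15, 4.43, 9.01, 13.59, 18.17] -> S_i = -0.15 + 4.58*i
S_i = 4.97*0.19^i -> [4.97, 0.94, 0.18, 0.03, 0.01]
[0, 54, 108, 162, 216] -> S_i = 0 + 54*i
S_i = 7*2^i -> [7, 14, 28, 56, 112]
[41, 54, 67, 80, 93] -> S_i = 41 + 13*i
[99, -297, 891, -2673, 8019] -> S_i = 99*-3^i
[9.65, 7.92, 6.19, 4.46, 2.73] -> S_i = 9.65 + -1.73*i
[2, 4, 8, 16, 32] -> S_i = 2*2^i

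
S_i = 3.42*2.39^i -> [3.42, 8.17, 19.54, 46.69, 111.59]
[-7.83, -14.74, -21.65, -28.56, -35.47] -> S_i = -7.83 + -6.91*i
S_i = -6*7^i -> [-6, -42, -294, -2058, -14406]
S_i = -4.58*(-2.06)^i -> [-4.58, 9.43, -19.44, 40.04, -82.48]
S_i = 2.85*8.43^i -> [2.85, 24.03, 202.53, 1707.37, 14393.13]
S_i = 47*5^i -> [47, 235, 1175, 5875, 29375]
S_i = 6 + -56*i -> [6, -50, -106, -162, -218]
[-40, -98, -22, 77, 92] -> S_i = Random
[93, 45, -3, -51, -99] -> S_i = 93 + -48*i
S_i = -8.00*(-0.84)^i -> [-8.0, 6.72, -5.64, 4.74, -3.98]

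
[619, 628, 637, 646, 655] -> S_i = 619 + 9*i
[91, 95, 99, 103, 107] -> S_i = 91 + 4*i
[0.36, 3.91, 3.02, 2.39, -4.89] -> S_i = Random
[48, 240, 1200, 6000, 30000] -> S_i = 48*5^i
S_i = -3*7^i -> [-3, -21, -147, -1029, -7203]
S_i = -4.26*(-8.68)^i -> [-4.26, 36.98, -320.96, 2785.92, -24181.79]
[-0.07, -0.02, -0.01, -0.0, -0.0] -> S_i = -0.07*0.35^i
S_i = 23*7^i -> [23, 161, 1127, 7889, 55223]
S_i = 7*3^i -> [7, 21, 63, 189, 567]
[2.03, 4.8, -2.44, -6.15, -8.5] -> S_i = Random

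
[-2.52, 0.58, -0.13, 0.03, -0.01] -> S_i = -2.52*(-0.23)^i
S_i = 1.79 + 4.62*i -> [1.79, 6.41, 11.03, 15.65, 20.27]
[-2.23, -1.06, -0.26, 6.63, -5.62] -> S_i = Random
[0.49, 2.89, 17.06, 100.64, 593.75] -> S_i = 0.49*5.90^i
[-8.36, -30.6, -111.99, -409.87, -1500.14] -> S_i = -8.36*3.66^i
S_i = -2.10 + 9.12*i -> [-2.1, 7.02, 16.14, 25.26, 34.38]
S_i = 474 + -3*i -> [474, 471, 468, 465, 462]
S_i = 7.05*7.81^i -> [7.05, 55.06, 430.02, 3358.48, 26229.7]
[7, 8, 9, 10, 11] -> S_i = 7 + 1*i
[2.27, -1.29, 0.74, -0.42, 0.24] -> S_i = 2.27*(-0.57)^i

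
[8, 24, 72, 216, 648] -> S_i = 8*3^i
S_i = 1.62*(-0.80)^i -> [1.62, -1.3, 1.04, -0.83, 0.66]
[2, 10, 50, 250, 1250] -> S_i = 2*5^i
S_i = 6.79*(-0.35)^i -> [6.79, -2.38, 0.83, -0.29, 0.1]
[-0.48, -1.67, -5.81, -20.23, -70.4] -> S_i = -0.48*3.48^i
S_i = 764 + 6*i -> [764, 770, 776, 782, 788]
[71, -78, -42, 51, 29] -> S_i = Random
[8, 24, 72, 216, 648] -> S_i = 8*3^i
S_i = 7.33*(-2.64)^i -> [7.33, -19.35, 51.09, -134.87, 356.06]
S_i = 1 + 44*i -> [1, 45, 89, 133, 177]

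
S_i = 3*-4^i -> [3, -12, 48, -192, 768]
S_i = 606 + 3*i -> [606, 609, 612, 615, 618]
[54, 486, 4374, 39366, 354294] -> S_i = 54*9^i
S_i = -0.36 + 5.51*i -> [-0.36, 5.15, 10.66, 16.17, 21.68]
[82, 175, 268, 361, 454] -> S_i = 82 + 93*i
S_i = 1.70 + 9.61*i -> [1.7, 11.31, 20.92, 30.53, 40.14]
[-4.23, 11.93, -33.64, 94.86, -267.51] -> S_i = -4.23*(-2.82)^i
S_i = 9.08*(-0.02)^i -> [9.08, -0.18, 0.0, -0.0, 0.0]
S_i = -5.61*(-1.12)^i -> [-5.61, 6.28, -7.04, 7.88, -8.83]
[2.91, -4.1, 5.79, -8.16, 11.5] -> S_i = 2.91*(-1.41)^i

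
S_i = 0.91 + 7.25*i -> [0.91, 8.16, 15.41, 22.66, 29.91]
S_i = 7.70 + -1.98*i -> [7.7, 5.72, 3.74, 1.76, -0.22]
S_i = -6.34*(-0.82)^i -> [-6.34, 5.2, -4.26, 3.5, -2.87]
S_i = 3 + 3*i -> [3, 6, 9, 12, 15]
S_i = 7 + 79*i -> [7, 86, 165, 244, 323]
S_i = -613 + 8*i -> [-613, -605, -597, -589, -581]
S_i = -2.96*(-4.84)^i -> [-2.96, 14.33, -69.34, 335.6, -1624.33]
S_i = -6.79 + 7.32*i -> [-6.79, 0.53, 7.85, 15.17, 22.49]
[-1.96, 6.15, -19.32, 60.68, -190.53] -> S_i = -1.96*(-3.14)^i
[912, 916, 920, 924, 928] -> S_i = 912 + 4*i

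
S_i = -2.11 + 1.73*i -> [-2.11, -0.38, 1.35, 3.08, 4.81]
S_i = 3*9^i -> [3, 27, 243, 2187, 19683]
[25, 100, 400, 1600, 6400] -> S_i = 25*4^i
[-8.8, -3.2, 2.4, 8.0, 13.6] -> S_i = -8.80 + 5.60*i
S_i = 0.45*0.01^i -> [0.45, 0.0, 0.0, 0.0, 0.0]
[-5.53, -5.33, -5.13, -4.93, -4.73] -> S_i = -5.53 + 0.20*i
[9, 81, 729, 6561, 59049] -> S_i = 9*9^i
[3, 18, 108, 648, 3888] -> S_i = 3*6^i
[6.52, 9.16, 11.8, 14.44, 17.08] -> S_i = 6.52 + 2.64*i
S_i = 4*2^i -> [4, 8, 16, 32, 64]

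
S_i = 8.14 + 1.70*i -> [8.14, 9.84, 11.54, 13.24, 14.94]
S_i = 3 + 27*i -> [3, 30, 57, 84, 111]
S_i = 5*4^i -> [5, 20, 80, 320, 1280]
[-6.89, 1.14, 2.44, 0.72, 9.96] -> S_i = Random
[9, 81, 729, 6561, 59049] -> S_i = 9*9^i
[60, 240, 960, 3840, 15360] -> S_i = 60*4^i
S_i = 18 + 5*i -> [18, 23, 28, 33, 38]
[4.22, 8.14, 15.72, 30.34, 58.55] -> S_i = 4.22*1.93^i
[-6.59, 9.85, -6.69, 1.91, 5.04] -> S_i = Random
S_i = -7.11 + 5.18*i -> [-7.11, -1.93, 3.25, 8.43, 13.61]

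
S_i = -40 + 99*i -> [-40, 59, 158, 257, 356]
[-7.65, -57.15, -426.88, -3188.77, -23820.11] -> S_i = -7.65*7.47^i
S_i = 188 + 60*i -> [188, 248, 308, 368, 428]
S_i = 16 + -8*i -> [16, 8, 0, -8, -16]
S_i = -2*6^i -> [-2, -12, -72, -432, -2592]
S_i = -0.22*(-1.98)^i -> [-0.22, 0.44, -0.86, 1.71, -3.38]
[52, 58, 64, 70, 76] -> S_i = 52 + 6*i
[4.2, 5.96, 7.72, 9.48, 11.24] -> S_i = 4.20 + 1.76*i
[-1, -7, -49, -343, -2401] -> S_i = -1*7^i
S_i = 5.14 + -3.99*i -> [5.14, 1.15, -2.84, -6.83, -10.82]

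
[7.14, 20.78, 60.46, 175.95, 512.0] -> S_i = 7.14*2.91^i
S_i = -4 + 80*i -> [-4, 76, 156, 236, 316]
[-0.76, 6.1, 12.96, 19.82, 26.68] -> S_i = -0.76 + 6.86*i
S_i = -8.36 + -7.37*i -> [-8.36, -15.73, -23.1, -30.47, -37.84]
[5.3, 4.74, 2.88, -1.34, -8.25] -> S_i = Random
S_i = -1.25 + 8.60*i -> [-1.25, 7.35, 15.95, 24.55, 33.15]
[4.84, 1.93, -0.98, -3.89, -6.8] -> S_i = 4.84 + -2.91*i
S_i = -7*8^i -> [-7, -56, -448, -3584, -28672]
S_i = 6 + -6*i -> [6, 0, -6, -12, -18]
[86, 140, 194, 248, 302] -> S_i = 86 + 54*i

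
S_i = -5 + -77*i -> [-5, -82, -159, -236, -313]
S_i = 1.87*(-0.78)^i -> [1.87, -1.46, 1.14, -0.89, 0.69]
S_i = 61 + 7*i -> [61, 68, 75, 82, 89]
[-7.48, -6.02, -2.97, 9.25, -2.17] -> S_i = Random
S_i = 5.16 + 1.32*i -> [5.16, 6.48, 7.8, 9.12, 10.44]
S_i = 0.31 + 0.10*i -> [0.31, 0.41, 0.51, 0.61, 0.71]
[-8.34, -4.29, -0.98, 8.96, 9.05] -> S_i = Random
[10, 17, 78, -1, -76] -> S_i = Random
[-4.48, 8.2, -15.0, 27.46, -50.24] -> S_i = -4.48*(-1.83)^i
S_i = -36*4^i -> [-36, -144, -576, -2304, -9216]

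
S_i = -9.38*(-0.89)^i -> [-9.38, 8.35, -7.43, 6.61, -5.89]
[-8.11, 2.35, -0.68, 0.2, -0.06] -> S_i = -8.11*(-0.29)^i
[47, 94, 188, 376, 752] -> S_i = 47*2^i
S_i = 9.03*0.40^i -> [9.03, 3.61, 1.44, 0.58, 0.23]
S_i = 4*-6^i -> [4, -24, 144, -864, 5184]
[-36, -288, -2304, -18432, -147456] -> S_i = -36*8^i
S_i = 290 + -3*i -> [290, 287, 284, 281, 278]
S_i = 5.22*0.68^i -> [5.22, 3.55, 2.41, 1.64, 1.12]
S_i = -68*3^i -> [-68, -204, -612, -1836, -5508]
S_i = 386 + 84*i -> [386, 470, 554, 638, 722]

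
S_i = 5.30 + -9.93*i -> [5.3, -4.63, -14.56, -24.49, -34.42]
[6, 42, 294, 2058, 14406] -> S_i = 6*7^i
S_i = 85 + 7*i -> [85, 92, 99, 106, 113]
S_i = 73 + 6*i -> [73, 79, 85, 91, 97]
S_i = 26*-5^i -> [26, -130, 650, -3250, 16250]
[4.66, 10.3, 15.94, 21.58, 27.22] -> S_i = 4.66 + 5.64*i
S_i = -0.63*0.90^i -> [-0.63, -0.57, -0.51, -0.46, -0.41]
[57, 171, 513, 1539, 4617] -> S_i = 57*3^i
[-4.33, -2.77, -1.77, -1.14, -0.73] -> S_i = -4.33*0.64^i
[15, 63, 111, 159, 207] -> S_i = 15 + 48*i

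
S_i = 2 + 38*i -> [2, 40, 78, 116, 154]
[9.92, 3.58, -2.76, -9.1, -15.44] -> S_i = 9.92 + -6.34*i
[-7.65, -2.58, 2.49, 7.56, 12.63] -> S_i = -7.65 + 5.07*i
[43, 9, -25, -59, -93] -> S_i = 43 + -34*i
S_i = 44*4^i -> [44, 176, 704, 2816, 11264]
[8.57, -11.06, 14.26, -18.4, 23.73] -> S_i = 8.57*(-1.29)^i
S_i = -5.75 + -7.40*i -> [-5.75, -13.15, -20.55, -27.95, -35.35]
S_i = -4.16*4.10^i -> [-4.16, -17.06, -69.93, -286.71, -1175.52]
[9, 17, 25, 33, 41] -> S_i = 9 + 8*i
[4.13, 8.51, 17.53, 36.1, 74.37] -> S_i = 4.13*2.06^i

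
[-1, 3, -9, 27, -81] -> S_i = -1*-3^i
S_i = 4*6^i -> [4, 24, 144, 864, 5184]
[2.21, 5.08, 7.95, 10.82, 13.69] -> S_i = 2.21 + 2.87*i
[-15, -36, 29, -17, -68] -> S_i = Random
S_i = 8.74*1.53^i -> [8.74, 13.37, 20.46, 31.3, 47.89]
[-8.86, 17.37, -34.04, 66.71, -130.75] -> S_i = -8.86*(-1.96)^i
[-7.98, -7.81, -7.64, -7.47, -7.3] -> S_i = -7.98 + 0.17*i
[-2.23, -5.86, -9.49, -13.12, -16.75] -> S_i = -2.23 + -3.63*i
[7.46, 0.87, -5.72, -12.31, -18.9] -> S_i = 7.46 + -6.59*i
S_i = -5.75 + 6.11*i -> [-5.75, 0.36, 6.47, 12.58, 18.69]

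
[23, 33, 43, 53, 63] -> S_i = 23 + 10*i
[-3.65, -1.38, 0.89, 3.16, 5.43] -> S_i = -3.65 + 2.27*i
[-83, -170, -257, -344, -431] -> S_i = -83 + -87*i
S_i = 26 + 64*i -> [26, 90, 154, 218, 282]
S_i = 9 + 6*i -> [9, 15, 21, 27, 33]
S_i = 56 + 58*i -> [56, 114, 172, 230, 288]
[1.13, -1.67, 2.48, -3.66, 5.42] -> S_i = 1.13*(-1.48)^i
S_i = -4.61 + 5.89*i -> [-4.61, 1.28, 7.17, 13.06, 18.95]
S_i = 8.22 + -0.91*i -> [8.22, 7.31, 6.4, 5.49, 4.58]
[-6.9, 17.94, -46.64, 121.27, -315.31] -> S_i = -6.90*(-2.60)^i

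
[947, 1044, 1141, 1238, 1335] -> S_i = 947 + 97*i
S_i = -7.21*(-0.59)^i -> [-7.21, 4.25, -2.51, 1.48, -0.87]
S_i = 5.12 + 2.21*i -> [5.12, 7.33, 9.54, 11.75, 13.96]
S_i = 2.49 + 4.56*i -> [2.49, 7.05, 11.61, 16.17, 20.73]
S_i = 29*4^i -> [29, 116, 464, 1856, 7424]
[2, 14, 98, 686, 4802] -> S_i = 2*7^i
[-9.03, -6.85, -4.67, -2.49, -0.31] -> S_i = -9.03 + 2.18*i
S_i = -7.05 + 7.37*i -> [-7.05, 0.32, 7.69, 15.06, 22.43]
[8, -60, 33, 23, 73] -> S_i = Random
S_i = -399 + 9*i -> [-399, -390, -381, -372, -363]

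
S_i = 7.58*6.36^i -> [7.58, 48.21, 306.61, 1950.03, 12402.17]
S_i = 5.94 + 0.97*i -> [5.94, 6.91, 7.88, 8.85, 9.82]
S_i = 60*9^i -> [60, 540, 4860, 43740, 393660]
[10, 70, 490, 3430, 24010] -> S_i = 10*7^i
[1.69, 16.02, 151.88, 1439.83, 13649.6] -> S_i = 1.69*9.48^i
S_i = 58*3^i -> [58, 174, 522, 1566, 4698]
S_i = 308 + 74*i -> [308, 382, 456, 530, 604]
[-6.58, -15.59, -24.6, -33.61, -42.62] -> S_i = -6.58 + -9.01*i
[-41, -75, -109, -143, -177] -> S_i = -41 + -34*i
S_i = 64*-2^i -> [64, -128, 256, -512, 1024]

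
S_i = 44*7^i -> [44, 308, 2156, 15092, 105644]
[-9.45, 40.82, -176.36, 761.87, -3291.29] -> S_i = -9.45*(-4.32)^i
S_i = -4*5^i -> [-4, -20, -100, -500, -2500]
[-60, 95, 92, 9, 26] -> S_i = Random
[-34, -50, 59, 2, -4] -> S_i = Random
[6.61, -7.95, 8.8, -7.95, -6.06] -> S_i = Random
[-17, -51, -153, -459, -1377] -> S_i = -17*3^i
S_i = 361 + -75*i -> [361, 286, 211, 136, 61]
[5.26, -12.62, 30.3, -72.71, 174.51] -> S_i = 5.26*(-2.40)^i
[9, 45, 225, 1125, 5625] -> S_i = 9*5^i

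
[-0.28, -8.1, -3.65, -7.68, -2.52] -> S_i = Random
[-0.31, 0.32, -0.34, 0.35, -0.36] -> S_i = -0.31*(-1.04)^i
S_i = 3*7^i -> [3, 21, 147, 1029, 7203]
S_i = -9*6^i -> [-9, -54, -324, -1944, -11664]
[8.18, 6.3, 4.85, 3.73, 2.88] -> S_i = 8.18*0.77^i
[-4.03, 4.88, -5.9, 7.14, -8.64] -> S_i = -4.03*(-1.21)^i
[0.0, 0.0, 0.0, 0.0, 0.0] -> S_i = 0.00*0.73^i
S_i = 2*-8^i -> [2, -16, 128, -1024, 8192]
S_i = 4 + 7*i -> [4, 11, 18, 25, 32]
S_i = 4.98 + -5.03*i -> [4.98, -0.05, -5.08, -10.11, -15.14]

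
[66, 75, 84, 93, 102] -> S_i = 66 + 9*i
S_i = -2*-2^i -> [-2, 4, -8, 16, -32]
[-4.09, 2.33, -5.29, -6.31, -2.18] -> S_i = Random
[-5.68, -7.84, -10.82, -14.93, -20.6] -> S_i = -5.68*1.38^i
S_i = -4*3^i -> [-4, -12, -36, -108, -324]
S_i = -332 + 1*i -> [-332, -331, -330, -329, -328]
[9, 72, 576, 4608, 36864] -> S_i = 9*8^i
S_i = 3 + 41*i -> [3, 44, 85, 126, 167]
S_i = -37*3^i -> [-37, -111, -333, -999, -2997]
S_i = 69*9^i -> [69, 621, 5589, 50301, 452709]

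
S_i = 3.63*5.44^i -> [3.63, 19.75, 107.42, 584.39, 3179.09]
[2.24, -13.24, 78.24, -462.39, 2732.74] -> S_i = 2.24*(-5.91)^i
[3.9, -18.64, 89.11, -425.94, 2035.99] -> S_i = 3.90*(-4.78)^i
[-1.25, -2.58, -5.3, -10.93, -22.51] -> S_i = -1.25*2.06^i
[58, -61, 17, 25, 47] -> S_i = Random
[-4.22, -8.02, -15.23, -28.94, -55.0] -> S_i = -4.22*1.90^i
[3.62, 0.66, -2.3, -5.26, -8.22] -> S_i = 3.62 + -2.96*i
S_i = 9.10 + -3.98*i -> [9.1, 5.12, 1.14, -2.84, -6.82]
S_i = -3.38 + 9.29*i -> [-3.38, 5.91, 15.2, 24.49, 33.78]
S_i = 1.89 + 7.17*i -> [1.89, 9.06, 16.23, 23.4, 30.57]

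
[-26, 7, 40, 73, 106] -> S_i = -26 + 33*i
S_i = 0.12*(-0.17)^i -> [0.12, -0.02, 0.0, -0.0, 0.0]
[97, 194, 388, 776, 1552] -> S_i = 97*2^i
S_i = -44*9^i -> [-44, -396, -3564, -32076, -288684]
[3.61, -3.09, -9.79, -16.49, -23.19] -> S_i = 3.61 + -6.70*i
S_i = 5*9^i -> [5, 45, 405, 3645, 32805]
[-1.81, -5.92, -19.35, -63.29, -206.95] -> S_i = -1.81*3.27^i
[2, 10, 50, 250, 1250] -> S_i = 2*5^i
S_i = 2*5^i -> [2, 10, 50, 250, 1250]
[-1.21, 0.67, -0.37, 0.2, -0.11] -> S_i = -1.21*(-0.55)^i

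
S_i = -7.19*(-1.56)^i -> [-7.19, 11.22, -17.5, 27.3, -42.58]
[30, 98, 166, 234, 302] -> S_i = 30 + 68*i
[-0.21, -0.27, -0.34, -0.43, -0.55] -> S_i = -0.21*1.27^i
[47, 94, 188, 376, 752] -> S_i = 47*2^i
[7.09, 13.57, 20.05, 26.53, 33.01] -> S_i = 7.09 + 6.48*i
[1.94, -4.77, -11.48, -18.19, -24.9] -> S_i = 1.94 + -6.71*i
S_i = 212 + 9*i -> [212, 221, 230, 239, 248]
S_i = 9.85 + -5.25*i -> [9.85, 4.6, -0.65, -5.9, -11.15]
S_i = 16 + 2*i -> [16, 18, 20, 22, 24]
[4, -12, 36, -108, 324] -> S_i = 4*-3^i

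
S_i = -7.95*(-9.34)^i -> [-7.95, 74.25, -693.52, 6477.51, -60499.9]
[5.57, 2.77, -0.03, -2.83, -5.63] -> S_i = 5.57 + -2.80*i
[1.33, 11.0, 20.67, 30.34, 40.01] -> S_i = 1.33 + 9.67*i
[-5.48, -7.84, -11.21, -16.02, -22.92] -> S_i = -5.48*1.43^i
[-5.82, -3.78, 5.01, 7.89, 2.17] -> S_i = Random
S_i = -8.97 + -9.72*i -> [-8.97, -18.69, -28.41, -38.13, -47.85]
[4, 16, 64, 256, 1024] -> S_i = 4*4^i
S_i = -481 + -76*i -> [-481, -557, -633, -709, -785]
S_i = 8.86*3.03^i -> [8.86, 26.85, 81.34, 246.47, 746.8]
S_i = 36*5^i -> [36, 180, 900, 4500, 22500]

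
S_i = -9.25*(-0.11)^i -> [-9.25, 1.02, -0.11, 0.01, -0.0]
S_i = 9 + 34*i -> [9, 43, 77, 111, 145]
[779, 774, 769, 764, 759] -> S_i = 779 + -5*i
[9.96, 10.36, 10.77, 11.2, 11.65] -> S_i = 9.96*1.04^i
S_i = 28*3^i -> [28, 84, 252, 756, 2268]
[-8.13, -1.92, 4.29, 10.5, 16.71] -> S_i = -8.13 + 6.21*i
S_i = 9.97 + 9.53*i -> [9.97, 19.5, 29.03, 38.56, 48.09]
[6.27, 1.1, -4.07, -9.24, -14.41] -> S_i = 6.27 + -5.17*i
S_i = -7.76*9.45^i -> [-7.76, -73.33, -692.99, -6548.73, -61885.51]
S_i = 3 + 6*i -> [3, 9, 15, 21, 27]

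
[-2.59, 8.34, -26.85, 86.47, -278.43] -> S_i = -2.59*(-3.22)^i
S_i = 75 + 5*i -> [75, 80, 85, 90, 95]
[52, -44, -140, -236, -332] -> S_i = 52 + -96*i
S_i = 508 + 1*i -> [508, 509, 510, 511, 512]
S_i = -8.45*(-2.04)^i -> [-8.45, 17.24, -35.17, 71.74, -146.34]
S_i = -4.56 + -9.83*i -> [-4.56, -14.39, -24.22, -34.05, -43.88]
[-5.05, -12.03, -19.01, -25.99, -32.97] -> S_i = -5.05 + -6.98*i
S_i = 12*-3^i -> [12, -36, 108, -324, 972]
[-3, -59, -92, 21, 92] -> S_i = Random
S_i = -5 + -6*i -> [-5, -11, -17, -23, -29]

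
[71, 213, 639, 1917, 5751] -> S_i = 71*3^i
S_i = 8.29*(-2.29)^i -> [8.29, -18.98, 43.47, -99.55, 227.98]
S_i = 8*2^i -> [8, 16, 32, 64, 128]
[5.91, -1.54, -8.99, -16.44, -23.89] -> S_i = 5.91 + -7.45*i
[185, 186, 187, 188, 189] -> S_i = 185 + 1*i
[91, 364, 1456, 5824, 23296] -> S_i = 91*4^i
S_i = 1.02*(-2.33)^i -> [1.02, -2.38, 5.54, -12.9, 30.06]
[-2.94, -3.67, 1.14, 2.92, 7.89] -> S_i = Random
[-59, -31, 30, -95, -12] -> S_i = Random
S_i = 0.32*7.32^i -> [0.32, 2.34, 17.15, 125.51, 918.74]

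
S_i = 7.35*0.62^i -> [7.35, 4.56, 2.83, 1.75, 1.09]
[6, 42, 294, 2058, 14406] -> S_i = 6*7^i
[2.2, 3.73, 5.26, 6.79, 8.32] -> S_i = 2.20 + 1.53*i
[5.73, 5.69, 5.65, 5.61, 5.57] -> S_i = 5.73 + -0.04*i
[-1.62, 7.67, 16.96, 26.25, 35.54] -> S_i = -1.62 + 9.29*i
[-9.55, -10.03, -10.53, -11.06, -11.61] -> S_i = -9.55*1.05^i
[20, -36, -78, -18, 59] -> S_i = Random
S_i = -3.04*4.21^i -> [-3.04, -12.8, -53.88, -226.84, -955.0]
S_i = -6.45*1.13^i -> [-6.45, -7.29, -8.24, -9.31, -10.52]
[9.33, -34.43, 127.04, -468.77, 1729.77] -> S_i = 9.33*(-3.69)^i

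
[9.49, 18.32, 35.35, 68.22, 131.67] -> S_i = 9.49*1.93^i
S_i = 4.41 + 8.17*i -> [4.41, 12.58, 20.75, 28.92, 37.09]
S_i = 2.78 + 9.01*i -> [2.78, 11.79, 20.8, 29.81, 38.82]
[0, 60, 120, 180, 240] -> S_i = 0 + 60*i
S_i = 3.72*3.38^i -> [3.72, 12.57, 42.5, 143.65, 485.52]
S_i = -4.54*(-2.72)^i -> [-4.54, 12.35, -33.59, 91.36, -248.5]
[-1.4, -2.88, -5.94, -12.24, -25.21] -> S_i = -1.40*2.06^i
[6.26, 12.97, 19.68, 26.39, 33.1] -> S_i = 6.26 + 6.71*i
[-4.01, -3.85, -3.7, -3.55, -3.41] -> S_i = -4.01*0.96^i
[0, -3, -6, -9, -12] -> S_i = 0 + -3*i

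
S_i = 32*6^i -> [32, 192, 1152, 6912, 41472]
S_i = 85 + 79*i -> [85, 164, 243, 322, 401]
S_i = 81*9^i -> [81, 729, 6561, 59049, 531441]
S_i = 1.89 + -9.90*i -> [1.89, -8.01, -17.91, -27.81, -37.71]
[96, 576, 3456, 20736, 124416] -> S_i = 96*6^i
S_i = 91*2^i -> [91, 182, 364, 728, 1456]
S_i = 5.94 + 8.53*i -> [5.94, 14.47, 23.0, 31.53, 40.06]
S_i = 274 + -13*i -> [274, 261, 248, 235, 222]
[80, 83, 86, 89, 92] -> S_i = 80 + 3*i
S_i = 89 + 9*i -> [89, 98, 107, 116, 125]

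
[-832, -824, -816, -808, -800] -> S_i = -832 + 8*i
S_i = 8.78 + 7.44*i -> [8.78, 16.22, 23.66, 31.1, 38.54]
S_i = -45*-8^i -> [-45, 360, -2880, 23040, -184320]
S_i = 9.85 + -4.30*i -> [9.85, 5.55, 1.25, -3.05, -7.35]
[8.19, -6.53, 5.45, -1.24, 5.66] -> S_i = Random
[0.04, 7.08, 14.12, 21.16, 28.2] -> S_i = 0.04 + 7.04*i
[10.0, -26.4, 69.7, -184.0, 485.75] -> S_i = 10.00*(-2.64)^i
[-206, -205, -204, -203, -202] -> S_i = -206 + 1*i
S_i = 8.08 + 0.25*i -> [8.08, 8.33, 8.58, 8.83, 9.08]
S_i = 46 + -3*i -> [46, 43, 40, 37, 34]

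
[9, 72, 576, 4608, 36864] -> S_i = 9*8^i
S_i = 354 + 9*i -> [354, 363, 372, 381, 390]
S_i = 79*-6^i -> [79, -474, 2844, -17064, 102384]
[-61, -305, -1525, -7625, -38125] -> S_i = -61*5^i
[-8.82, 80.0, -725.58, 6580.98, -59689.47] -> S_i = -8.82*(-9.07)^i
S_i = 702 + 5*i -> [702, 707, 712, 717, 722]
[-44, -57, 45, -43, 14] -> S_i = Random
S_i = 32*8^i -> [32, 256, 2048, 16384, 131072]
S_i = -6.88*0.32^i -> [-6.88, -2.2, -0.7, -0.23, -0.07]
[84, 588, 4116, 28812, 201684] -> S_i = 84*7^i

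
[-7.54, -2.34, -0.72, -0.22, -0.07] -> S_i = -7.54*0.31^i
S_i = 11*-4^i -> [11, -44, 176, -704, 2816]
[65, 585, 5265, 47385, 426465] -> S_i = 65*9^i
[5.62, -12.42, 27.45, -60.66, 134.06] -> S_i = 5.62*(-2.21)^i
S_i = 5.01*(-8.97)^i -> [5.01, -44.94, 403.11, -3615.89, 32434.52]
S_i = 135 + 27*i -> [135, 162, 189, 216, 243]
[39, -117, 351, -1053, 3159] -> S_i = 39*-3^i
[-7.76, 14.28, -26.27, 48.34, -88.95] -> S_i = -7.76*(-1.84)^i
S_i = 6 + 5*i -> [6, 11, 16, 21, 26]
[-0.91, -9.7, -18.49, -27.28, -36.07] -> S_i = -0.91 + -8.79*i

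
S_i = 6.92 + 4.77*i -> [6.92, 11.69, 16.46, 21.23, 26.0]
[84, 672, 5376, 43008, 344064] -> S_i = 84*8^i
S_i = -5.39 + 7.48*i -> [-5.39, 2.09, 9.57, 17.05, 24.53]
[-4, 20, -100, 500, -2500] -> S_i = -4*-5^i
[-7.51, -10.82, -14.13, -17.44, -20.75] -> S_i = -7.51 + -3.31*i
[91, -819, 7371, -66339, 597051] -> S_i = 91*-9^i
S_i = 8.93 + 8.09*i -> [8.93, 17.02, 25.11, 33.2, 41.29]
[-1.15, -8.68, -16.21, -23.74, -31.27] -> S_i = -1.15 + -7.53*i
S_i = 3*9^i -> [3, 27, 243, 2187, 19683]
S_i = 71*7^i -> [71, 497, 3479, 24353, 170471]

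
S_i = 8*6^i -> [8, 48, 288, 1728, 10368]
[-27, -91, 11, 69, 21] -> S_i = Random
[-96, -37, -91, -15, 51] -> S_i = Random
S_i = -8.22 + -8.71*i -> [-8.22, -16.93, -25.64, -34.35, -43.06]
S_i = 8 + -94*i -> [8, -86, -180, -274, -368]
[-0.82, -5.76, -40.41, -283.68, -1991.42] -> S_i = -0.82*7.02^i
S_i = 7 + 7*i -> [7, 14, 21, 28, 35]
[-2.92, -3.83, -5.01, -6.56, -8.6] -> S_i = -2.92*1.31^i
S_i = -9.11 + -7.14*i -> [-9.11, -16.25, -23.39, -30.53, -37.67]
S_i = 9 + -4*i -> [9, 5, 1, -3, -7]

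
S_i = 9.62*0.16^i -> [9.62, 1.54, 0.25, 0.04, 0.01]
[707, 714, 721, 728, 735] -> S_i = 707 + 7*i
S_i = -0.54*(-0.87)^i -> [-0.54, 0.47, -0.41, 0.36, -0.31]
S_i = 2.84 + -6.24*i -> [2.84, -3.4, -9.64, -15.88, -22.12]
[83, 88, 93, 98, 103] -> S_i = 83 + 5*i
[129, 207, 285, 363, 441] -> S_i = 129 + 78*i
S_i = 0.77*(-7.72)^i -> [0.77, -5.94, 45.89, -354.28, 2735.02]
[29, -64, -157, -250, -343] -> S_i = 29 + -93*i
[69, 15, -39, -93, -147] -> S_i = 69 + -54*i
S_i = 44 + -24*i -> [44, 20, -4, -28, -52]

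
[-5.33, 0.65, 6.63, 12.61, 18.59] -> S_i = -5.33 + 5.98*i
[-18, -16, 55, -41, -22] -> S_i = Random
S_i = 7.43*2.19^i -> [7.43, 16.27, 35.64, 78.04, 170.91]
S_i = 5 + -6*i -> [5, -1, -7, -13, -19]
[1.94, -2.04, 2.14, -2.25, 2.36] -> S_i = 1.94*(-1.05)^i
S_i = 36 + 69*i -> [36, 105, 174, 243, 312]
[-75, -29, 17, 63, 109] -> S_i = -75 + 46*i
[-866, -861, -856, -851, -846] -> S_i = -866 + 5*i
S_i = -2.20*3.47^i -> [-2.2, -7.63, -26.49, -91.92, -318.96]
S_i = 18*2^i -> [18, 36, 72, 144, 288]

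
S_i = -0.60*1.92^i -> [-0.6, -1.15, -2.21, -4.25, -8.15]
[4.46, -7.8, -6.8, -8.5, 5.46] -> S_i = Random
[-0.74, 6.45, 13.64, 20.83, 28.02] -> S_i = -0.74 + 7.19*i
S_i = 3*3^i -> [3, 9, 27, 81, 243]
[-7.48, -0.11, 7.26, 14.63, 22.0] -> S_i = -7.48 + 7.37*i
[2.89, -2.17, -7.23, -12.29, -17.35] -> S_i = 2.89 + -5.06*i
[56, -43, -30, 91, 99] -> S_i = Random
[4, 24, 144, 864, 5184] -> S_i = 4*6^i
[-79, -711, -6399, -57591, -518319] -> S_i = -79*9^i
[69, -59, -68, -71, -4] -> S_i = Random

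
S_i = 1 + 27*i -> [1, 28, 55, 82, 109]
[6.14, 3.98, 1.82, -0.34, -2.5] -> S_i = 6.14 + -2.16*i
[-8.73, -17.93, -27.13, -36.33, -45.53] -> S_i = -8.73 + -9.20*i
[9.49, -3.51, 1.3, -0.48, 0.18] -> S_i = 9.49*(-0.37)^i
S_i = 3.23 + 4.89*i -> [3.23, 8.12, 13.01, 17.9, 22.79]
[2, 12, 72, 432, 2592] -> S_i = 2*6^i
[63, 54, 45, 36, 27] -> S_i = 63 + -9*i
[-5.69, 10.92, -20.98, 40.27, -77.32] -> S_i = -5.69*(-1.92)^i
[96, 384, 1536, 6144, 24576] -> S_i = 96*4^i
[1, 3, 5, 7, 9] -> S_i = 1 + 2*i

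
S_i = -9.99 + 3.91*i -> [-9.99, -6.08, -2.17, 1.74, 5.65]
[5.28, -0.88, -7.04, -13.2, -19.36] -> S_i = 5.28 + -6.16*i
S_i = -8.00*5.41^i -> [-8.0, -43.28, -234.14, -1266.72, -6852.97]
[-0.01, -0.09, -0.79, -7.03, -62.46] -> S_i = -0.01*8.89^i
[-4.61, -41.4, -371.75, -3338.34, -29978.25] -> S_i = -4.61*8.98^i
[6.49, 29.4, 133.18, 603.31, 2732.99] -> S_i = 6.49*4.53^i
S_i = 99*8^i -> [99, 792, 6336, 50688, 405504]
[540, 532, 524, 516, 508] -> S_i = 540 + -8*i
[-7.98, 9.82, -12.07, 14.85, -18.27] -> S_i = -7.98*(-1.23)^i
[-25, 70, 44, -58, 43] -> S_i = Random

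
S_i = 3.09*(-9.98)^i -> [3.09, -30.84, 307.77, -3071.5, 30653.54]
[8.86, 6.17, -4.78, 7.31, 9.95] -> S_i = Random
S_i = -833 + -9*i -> [-833, -842, -851, -860, -869]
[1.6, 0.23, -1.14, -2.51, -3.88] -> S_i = 1.60 + -1.37*i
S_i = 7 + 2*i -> [7, 9, 11, 13, 15]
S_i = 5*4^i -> [5, 20, 80, 320, 1280]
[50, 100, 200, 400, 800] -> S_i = 50*2^i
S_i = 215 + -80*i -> [215, 135, 55, -25, -105]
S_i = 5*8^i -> [5, 40, 320, 2560, 20480]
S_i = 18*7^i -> [18, 126, 882, 6174, 43218]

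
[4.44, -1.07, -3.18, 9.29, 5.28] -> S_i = Random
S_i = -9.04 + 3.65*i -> [-9.04, -5.39, -1.74, 1.91, 5.56]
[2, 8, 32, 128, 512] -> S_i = 2*4^i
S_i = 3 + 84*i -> [3, 87, 171, 255, 339]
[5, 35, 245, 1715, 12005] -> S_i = 5*7^i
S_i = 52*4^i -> [52, 208, 832, 3328, 13312]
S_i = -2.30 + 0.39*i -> [-2.3, -1.91, -1.52, -1.13, -0.74]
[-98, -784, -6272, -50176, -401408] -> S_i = -98*8^i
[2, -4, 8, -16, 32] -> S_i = 2*-2^i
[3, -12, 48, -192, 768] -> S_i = 3*-4^i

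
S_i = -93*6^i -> [-93, -558, -3348, -20088, -120528]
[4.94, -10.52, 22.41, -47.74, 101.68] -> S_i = 4.94*(-2.13)^i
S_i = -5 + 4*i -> [-5, -1, 3, 7, 11]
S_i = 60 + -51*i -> [60, 9, -42, -93, -144]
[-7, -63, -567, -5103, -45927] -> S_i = -7*9^i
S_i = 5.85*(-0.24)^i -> [5.85, -1.4, 0.34, -0.08, 0.02]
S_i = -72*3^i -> [-72, -216, -648, -1944, -5832]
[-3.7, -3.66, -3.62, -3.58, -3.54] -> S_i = -3.70 + 0.04*i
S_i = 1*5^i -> [1, 5, 25, 125, 625]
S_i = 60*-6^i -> [60, -360, 2160, -12960, 77760]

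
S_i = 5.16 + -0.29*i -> [5.16, 4.87, 4.58, 4.29, 4.0]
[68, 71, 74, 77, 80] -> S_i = 68 + 3*i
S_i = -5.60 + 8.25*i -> [-5.6, 2.65, 10.9, 19.15, 27.4]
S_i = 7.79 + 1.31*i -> [7.79, 9.1, 10.41, 11.72, 13.03]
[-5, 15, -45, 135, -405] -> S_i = -5*-3^i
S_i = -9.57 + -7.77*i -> [-9.57, -17.34, -25.11, -32.88, -40.65]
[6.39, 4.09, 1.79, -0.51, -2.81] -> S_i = 6.39 + -2.30*i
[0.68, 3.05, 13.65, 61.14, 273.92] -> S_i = 0.68*4.48^i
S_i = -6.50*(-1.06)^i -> [-6.5, 6.89, -7.3, 7.74, -8.21]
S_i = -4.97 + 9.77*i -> [-4.97, 4.8, 14.57, 24.34, 34.11]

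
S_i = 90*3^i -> [90, 270, 810, 2430, 7290]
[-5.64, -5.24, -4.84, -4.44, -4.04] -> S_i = -5.64 + 0.40*i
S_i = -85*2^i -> [-85, -170, -340, -680, -1360]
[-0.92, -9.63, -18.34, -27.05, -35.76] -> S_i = -0.92 + -8.71*i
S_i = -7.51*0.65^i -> [-7.51, -4.88, -3.17, -2.06, -1.34]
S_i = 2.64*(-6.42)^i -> [2.64, -16.95, 108.81, -698.57, 4484.81]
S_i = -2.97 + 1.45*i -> [-2.97, -1.52, -0.07, 1.38, 2.83]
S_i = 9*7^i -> [9, 63, 441, 3087, 21609]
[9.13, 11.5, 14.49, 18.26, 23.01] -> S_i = 9.13*1.26^i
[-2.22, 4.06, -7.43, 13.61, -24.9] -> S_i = -2.22*(-1.83)^i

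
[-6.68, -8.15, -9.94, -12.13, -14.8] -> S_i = -6.68*1.22^i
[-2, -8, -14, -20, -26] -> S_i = -2 + -6*i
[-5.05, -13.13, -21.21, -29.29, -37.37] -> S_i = -5.05 + -8.08*i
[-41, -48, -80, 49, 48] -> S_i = Random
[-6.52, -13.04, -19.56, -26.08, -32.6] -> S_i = -6.52 + -6.52*i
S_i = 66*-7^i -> [66, -462, 3234, -22638, 158466]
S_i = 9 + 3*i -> [9, 12, 15, 18, 21]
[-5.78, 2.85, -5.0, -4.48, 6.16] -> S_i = Random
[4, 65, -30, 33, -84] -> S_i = Random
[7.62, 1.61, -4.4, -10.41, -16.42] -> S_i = 7.62 + -6.01*i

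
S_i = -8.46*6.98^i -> [-8.46, -59.05, -412.17, -2876.98, -20081.31]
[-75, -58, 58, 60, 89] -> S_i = Random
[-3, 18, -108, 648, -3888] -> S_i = -3*-6^i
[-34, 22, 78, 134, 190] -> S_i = -34 + 56*i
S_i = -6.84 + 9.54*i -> [-6.84, 2.7, 12.24, 21.78, 31.32]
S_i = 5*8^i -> [5, 40, 320, 2560, 20480]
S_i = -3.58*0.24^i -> [-3.58, -0.86, -0.21, -0.05, -0.01]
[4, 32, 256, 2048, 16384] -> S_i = 4*8^i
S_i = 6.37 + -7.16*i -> [6.37, -0.79, -7.95, -15.11, -22.27]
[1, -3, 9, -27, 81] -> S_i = 1*-3^i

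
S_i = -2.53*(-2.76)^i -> [-2.53, 6.98, -19.27, 53.19, -146.81]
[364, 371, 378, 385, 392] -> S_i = 364 + 7*i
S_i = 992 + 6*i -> [992, 998, 1004, 1010, 1016]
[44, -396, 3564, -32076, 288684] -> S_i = 44*-9^i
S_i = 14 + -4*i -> [14, 10, 6, 2, -2]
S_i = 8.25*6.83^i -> [8.25, 56.35, 384.85, 2628.55, 17952.99]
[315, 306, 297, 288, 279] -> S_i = 315 + -9*i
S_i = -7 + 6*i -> [-7, -1, 5, 11, 17]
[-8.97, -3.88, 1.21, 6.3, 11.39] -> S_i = -8.97 + 5.09*i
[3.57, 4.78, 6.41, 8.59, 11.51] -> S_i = 3.57*1.34^i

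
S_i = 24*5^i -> [24, 120, 600, 3000, 15000]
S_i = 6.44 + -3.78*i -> [6.44, 2.66, -1.12, -4.9, -8.68]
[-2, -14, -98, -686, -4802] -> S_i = -2*7^i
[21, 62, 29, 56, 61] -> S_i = Random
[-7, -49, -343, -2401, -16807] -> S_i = -7*7^i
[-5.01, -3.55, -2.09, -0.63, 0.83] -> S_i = -5.01 + 1.46*i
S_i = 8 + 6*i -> [8, 14, 20, 26, 32]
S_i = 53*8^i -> [53, 424, 3392, 27136, 217088]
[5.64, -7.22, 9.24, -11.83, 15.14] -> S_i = 5.64*(-1.28)^i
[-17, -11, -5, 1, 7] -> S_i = -17 + 6*i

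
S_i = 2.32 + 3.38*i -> [2.32, 5.7, 9.08, 12.46, 15.84]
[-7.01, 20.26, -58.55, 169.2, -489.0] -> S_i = -7.01*(-2.89)^i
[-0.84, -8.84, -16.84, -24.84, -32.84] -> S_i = -0.84 + -8.00*i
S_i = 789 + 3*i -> [789, 792, 795, 798, 801]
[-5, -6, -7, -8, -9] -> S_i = -5 + -1*i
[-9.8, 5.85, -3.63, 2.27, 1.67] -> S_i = Random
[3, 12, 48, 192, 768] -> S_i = 3*4^i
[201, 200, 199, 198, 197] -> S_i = 201 + -1*i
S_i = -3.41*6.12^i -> [-3.41, -20.87, -127.72, -781.64, -4783.66]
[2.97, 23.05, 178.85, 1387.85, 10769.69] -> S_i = 2.97*7.76^i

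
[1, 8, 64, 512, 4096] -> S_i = 1*8^i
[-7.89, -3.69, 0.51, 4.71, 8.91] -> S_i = -7.89 + 4.20*i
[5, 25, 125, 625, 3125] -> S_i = 5*5^i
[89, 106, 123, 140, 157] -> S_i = 89 + 17*i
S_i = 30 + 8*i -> [30, 38, 46, 54, 62]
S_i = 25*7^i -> [25, 175, 1225, 8575, 60025]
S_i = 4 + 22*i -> [4, 26, 48, 70, 92]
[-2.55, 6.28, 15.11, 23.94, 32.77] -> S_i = -2.55 + 8.83*i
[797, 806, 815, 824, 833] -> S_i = 797 + 9*i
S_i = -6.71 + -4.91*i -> [-6.71, -11.62, -16.53, -21.44, -26.35]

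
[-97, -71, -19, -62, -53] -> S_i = Random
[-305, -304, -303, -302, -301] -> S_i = -305 + 1*i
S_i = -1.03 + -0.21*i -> [-1.03, -1.24, -1.45, -1.66, -1.87]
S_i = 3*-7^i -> [3, -21, 147, -1029, 7203]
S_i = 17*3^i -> [17, 51, 153, 459, 1377]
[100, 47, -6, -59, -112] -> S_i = 100 + -53*i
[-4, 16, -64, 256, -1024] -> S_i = -4*-4^i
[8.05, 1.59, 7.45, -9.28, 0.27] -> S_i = Random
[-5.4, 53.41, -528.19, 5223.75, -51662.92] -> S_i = -5.40*(-9.89)^i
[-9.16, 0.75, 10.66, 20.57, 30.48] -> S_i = -9.16 + 9.91*i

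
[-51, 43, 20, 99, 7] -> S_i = Random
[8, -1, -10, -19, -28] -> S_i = 8 + -9*i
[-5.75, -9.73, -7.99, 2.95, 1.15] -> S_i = Random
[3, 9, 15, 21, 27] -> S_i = 3 + 6*i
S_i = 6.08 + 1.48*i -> [6.08, 7.56, 9.04, 10.52, 12.0]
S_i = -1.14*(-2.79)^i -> [-1.14, 3.18, -8.87, 24.76, -69.08]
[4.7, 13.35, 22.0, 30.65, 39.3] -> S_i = 4.70 + 8.65*i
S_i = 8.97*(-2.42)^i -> [8.97, -21.71, 52.53, -127.13, 307.65]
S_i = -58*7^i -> [-58, -406, -2842, -19894, -139258]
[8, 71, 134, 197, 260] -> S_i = 8 + 63*i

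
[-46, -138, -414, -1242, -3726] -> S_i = -46*3^i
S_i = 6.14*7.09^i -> [6.14, 43.53, 308.65, 2188.3, 15515.05]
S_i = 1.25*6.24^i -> [1.25, 7.8, 48.67, 303.71, 1895.17]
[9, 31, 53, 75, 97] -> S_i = 9 + 22*i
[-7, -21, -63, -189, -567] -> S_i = -7*3^i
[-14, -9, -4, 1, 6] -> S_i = -14 + 5*i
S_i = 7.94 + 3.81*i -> [7.94, 11.75, 15.56, 19.37, 23.18]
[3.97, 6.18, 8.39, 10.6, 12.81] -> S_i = 3.97 + 2.21*i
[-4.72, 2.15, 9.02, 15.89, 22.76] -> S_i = -4.72 + 6.87*i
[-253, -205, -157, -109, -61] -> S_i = -253 + 48*i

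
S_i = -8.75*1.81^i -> [-8.75, -15.84, -28.67, -51.89, -93.91]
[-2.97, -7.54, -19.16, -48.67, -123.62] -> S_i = -2.97*2.54^i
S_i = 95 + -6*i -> [95, 89, 83, 77, 71]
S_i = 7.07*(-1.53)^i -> [7.07, -10.82, 16.55, -25.32, 38.74]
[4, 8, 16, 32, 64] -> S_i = 4*2^i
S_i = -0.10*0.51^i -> [-0.1, -0.05, -0.03, -0.01, -0.01]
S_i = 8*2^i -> [8, 16, 32, 64, 128]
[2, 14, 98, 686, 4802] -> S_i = 2*7^i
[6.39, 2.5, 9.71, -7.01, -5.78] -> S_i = Random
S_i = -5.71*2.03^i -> [-5.71, -11.59, -23.53, -47.77, -96.97]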